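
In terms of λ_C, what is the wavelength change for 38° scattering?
0.2120 λ_C

The Compton shift formula is:
Δλ = λ_C(1 - cos θ)

Dividing both sides by λ_C:
Δλ/λ_C = 1 - cos θ

For θ = 38°:
Δλ/λ_C = 1 - cos(38°)
Δλ/λ_C = 1 - 0.7880
Δλ/λ_C = 0.2120

This means the shift is 0.2120 × λ_C = 0.5144 pm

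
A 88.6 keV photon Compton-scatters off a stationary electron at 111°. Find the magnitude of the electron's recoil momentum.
7.0792e-23 kg·m/s

The electron is initially at rest, so by conservation of momentum:
p⃗_e = p⃗₀ − p⃗'  (incident photon momentum minus scattered photon momentum)

Photon momentum magnitudes (p = h/λ = E/c):
λ₀ = hc/E₀ = 13.9937 pm → p₀ = h/λ₀ = 4.7350e-23 kg·m/s
Δλ = λ_C(1 − cos 111°) = 3.2958 pm
λ' = 17.2895 pm → p' = h/λ' = 3.8324e-23 kg·m/s

The scattered photon makes angle θ = 111° with the incident direction, so by the law of cosines:
|p⃗_e|² = p₀² + p'² − 2p₀p'cos θ
|p⃗_e|² = (4.7350e-23)² + (3.8324e-23)² − 2·4.7350e-23·3.8324e-23·cos(111°)
|p⃗_e| = 7.0792e-23 kg·m/s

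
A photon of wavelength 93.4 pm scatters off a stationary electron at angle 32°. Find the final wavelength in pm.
93.7687 pm

Using the Compton scattering formula:
λ' = λ + Δλ = λ + λ_C(1 - cos θ)

Given:
- Initial wavelength λ = 93.4 pm
- Scattering angle θ = 32°
- Compton wavelength λ_C ≈ 2.4263 pm

Calculate the shift:
Δλ = 2.4263 × (1 - cos(32°))
Δλ = 2.4263 × 0.1520
Δλ = 0.3687 pm

Final wavelength:
λ' = 93.4 + 0.3687 = 93.7687 pm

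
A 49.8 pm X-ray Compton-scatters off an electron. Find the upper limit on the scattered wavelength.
54.6526 pm (at θ = 180°)

The Compton shift is Δλ = λ_C(1 − cos θ).

Since cos θ ranges from −1 to 1, the factor (1 − cos θ) ranges from 0 to 2; the maximum shift occurs at θ = 180° (backscattering):
Δλ_max = 2λ_C = 2 × 2.4263 pm = 4.8526 pm

Maximum scattered wavelength:
λ'_max = λ₀ + Δλ_max = 49.8 + 4.8526 = 54.6526 pm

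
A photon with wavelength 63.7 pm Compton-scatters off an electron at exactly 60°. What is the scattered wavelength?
64.9132 pm

Using the Compton formula: λ' = λ + λ_C(1 − cos θ)

For θ = 60°, cos θ = 1/2 (exact) = 0.5000, so:
1 − cos 60° = 1 − (1/2) = 0.5000

Δλ = λ_C × 0.5000 = 2.4263 × 0.5000 = 1.2132 pm

λ' = 63.7 + 1.2132 = 64.9132 pm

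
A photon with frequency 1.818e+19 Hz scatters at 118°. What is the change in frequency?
3.232e+18 Hz (decrease)

Convert frequency to wavelength (c = 299792458 m/s):
λ₀ = c/f₀ = 299792458/1.818e+19 = 1.6490234e-11 m = 16.4902 pm

Calculate Compton shift:
Δλ = λ_C(1 - cos(118°)) = 3.5654 pm

Final wavelength:
λ' = λ₀ + Δλ = 16.4902 + 3.5654 = 20.0556 pm

Final frequency:
f' = c/λ' = 299792458/2.0055628e-11 = 1.4948046e+19 Hz

Frequency shift (decrease):
Δf = f₀ - f' = 1.818e+19 - 1.4948046e+19 = 3.232e+18 Hz

(Intermediate values are shown rounded; full precision is carried through to the final answer.)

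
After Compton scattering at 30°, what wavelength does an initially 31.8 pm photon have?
32.1251 pm

Using the Compton formula: λ' = λ + λ_C(1 − cos θ)

For θ = 30°, cos θ = √3/2 (exact) ≈ 0.8660, so:
1 − cos 30° = 1 − (√3/2) ≈ 0.1340

Δλ = λ_C × 0.1340 = 2.4263 × 0.1340 = 0.3251 pm

λ' = 31.8 + 0.3251 = 32.1251 pm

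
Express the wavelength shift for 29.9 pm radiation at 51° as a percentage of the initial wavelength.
3.0080%

Calculate the Compton shift:
Δλ = λ_C(1 - cos(51°))
Δλ = 2.4263 × (1 - cos(51°))
Δλ = 2.4263 × 0.3707
Δλ = 0.8994 pm

Percentage change:
(Δλ/λ₀) × 100 = (0.8994/29.9) × 100
= 3.0080%

(Intermediate values are shown rounded; full precision is carried through to the final answer.)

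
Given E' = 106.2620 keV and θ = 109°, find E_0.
146.7001 keV

Convert final energy to wavelength (hc ≈ 1239.842 keV·pm):
λ' = hc/E' = 1239.842 / 106.2620 = 11.6678 pm

Calculate the Compton shift:
Δλ = λ_C(1 - cos(109°))
Δλ = 2.4263 × (1 - cos(109°))
Δλ = 3.2162 pm

Initial wavelength:
λ = λ' - Δλ = 11.6678 - 3.2162 = 8.4515 pm

Initial energy:
E = hc/λ = 1239.842 / 8.4515 = 146.7001 keV

(Intermediate values are shown rounded; full precision is carried through to the final answer.)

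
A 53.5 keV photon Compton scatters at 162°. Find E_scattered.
44.4253 keV

First convert energy to wavelength:
λ = hc/E, with hc ≈ 1239.842 keV·pm (i.e. 1239.842 eV·nm)

For E = 53.5 keV = 53500 eV:
λ = 1239.842 keV·pm / 53.5 keV
λ = 23.1746 pm

Calculate the Compton shift:
Δλ = λ_C(1 - cos(162°)) = 2.4263 × 1.9511
Δλ = 4.7339 pm

Final wavelength:
λ' = 23.1746 + 4.7339 = 27.9085 pm

Final energy:
E' = hc/λ' = 1239.842 / 27.9085 = 44.4253 keV

(Intermediate values are shown rounded; full precision is carried through to the final answer.)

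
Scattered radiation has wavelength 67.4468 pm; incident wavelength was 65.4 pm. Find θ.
81.00°

First find the wavelength shift:
Δλ = λ' - λ = 67.4468 - 65.4 = 2.0468 pm

Using Δλ = λ_C(1 - cos θ), with λ_C = h/(m_e·c) ≈ 2.42631024 pm:
cos θ = 1 - Δλ/λ_C
cos θ = 1 - 2.0468/2.42631024
cos θ = 0.156415

θ = arccos(0.156415)
θ = 81.00°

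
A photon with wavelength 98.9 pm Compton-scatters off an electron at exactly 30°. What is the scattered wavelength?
99.2251 pm

Using the Compton formula: λ' = λ + λ_C(1 − cos θ)

For θ = 30°, cos θ = √3/2 (exact) ≈ 0.8660, so:
1 − cos 30° = 1 − (√3/2) ≈ 0.1340

Δλ = λ_C × 0.1340 = 2.4263 × 0.1340 = 0.3251 pm

λ' = 98.9 + 0.3251 = 99.2251 pm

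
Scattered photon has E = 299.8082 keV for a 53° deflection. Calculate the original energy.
391.2000 keV

Convert final energy to wavelength (hc ≈ 1239.842 keV·pm):
λ' = hc/E' = 1239.842 / 299.8082 = 4.1355 pm

Calculate the Compton shift:
Δλ = λ_C(1 - cos(53°))
Δλ = 2.4263 × (1 - cos(53°))
Δλ = 0.9661 pm

Initial wavelength:
λ = λ' - Δλ = 4.1355 - 0.9661 = 3.1693 pm

Initial energy:
E = hc/λ = 1239.842 / 3.1693 = 391.2000 keV

(Intermediate values are shown rounded; full precision is carried through to the final answer.)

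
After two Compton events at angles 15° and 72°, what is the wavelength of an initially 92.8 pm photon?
94.5592 pm

Apply Compton shift twice:

First scattering at θ₁ = 15°:
Δλ₁ = λ_C(1 - cos(15°))
Δλ₁ = 2.4263 × 0.0341
Δλ₁ = 0.0827 pm

After first scattering:
λ₁ = 92.8 + 0.0827 = 92.8827 pm

Second scattering at θ₂ = 72°:
Δλ₂ = λ_C(1 - cos(72°))
Δλ₂ = 2.4263 × 0.6910
Δλ₂ = 1.6765 pm

Final wavelength:
λ₂ = 92.8827 + 1.6765 = 94.5592 pm

Total shift: Δλ_total = 0.0827 + 1.6765 = 1.7592 pm

(Intermediate values are shown rounded; full precision is carried through to the final answer.)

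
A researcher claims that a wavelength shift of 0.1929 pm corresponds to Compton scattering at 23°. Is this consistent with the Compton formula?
Yes, consistent

Calculate the expected shift for θ = 23°:

Δλ_expected = λ_C(1 - cos(23°))
Δλ_expected = 2.4263 × (1 - cos(23°))
Δλ_expected = 2.4263 × 0.0795
Δλ_expected = 0.1929 pm

Given shift: 0.1929 pm
Expected shift: 0.1929 pm
Difference: 0.0000 pm

The values match. This is consistent with Compton scattering at the stated angle.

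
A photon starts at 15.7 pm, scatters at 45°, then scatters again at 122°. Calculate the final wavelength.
20.1227 pm

Apply Compton shift twice:

First scattering at θ₁ = 45°:
Δλ₁ = λ_C(1 - cos(45°))
Δλ₁ = 2.4263 × 0.2929
Δλ₁ = 0.7106 pm

After first scattering:
λ₁ = 15.7 + 0.7106 = 16.4106 pm

Second scattering at θ₂ = 122°:
Δλ₂ = λ_C(1 - cos(122°))
Δλ₂ = 2.4263 × 1.5299
Δλ₂ = 3.7121 pm

Final wavelength:
λ₂ = 16.4106 + 3.7121 = 20.1227 pm

Total shift: Δλ_total = 0.7106 + 3.7121 = 4.4227 pm

(Intermediate values are shown rounded; full precision is carried through to the final answer.)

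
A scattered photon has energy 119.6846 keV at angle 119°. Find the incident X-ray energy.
183.4999 keV

Convert final energy to wavelength (hc ≈ 1239.842 keV·pm):
λ' = hc/E' = 1239.842 / 119.6846 = 10.3592 pm

Calculate the Compton shift:
Δλ = λ_C(1 - cos(119°))
Δλ = 2.4263 × (1 - cos(119°))
Δλ = 3.6026 pm

Initial wavelength:
λ = λ' - Δλ = 10.3592 - 3.6026 = 6.7566 pm

Initial energy:
E = hc/λ = 1239.842 / 6.7566 = 183.4999 keV

(Intermediate values are shown rounded; full precision is carried through to the final answer.)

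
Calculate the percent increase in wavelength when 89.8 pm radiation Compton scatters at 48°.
0.8940%

Calculate the Compton shift:
Δλ = λ_C(1 - cos(48°))
Δλ = 2.4263 × (1 - cos(48°))
Δλ = 2.4263 × 0.3309
Δλ = 0.8028 pm

Percentage change:
(Δλ/λ₀) × 100 = (0.8028/89.8) × 100
= 0.8940%

(Intermediate values are shown rounded; full precision is carried through to the final answer.)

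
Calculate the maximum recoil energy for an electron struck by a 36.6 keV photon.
4.5860 keV

Maximum energy transfer occurs at θ = 180° (backscattering).

Initial photon: E₀ = 36.6 keV → λ₀ = 33.8755 pm

Maximum Compton shift (at 180°):
Δλ_max = 2λ_C = 2 × 2.4263 = 4.8526 pm

Final wavelength:
λ' = 33.8755 + 4.8526 = 38.7281 pm

Minimum photon energy (maximum energy to electron):
E'_min = hc/λ' = 32.0140 keV

Maximum electron kinetic energy:
K_max = E₀ - E'_min = 36.6000 - 32.0140 = 4.5860 keV

(Intermediate values are shown rounded; full precision is carried through to the final answer.)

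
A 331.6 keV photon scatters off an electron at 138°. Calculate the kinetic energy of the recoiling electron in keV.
176.0047 keV

By energy conservation: K_e = E_initial - E_final

First find the scattered photon energy:
Initial wavelength: λ = hc/E = 3.7390 pm
Compton shift: Δλ = λ_C(1 - cos(138°)) = 4.2294 pm
Final wavelength: λ' = 3.7390 + 4.2294 = 7.9684 pm
Final photon energy: E' = hc/λ' = 155.5953 keV

Electron kinetic energy:
K_e = E - E' = 331.6000 - 155.5953 = 176.0047 keV

(Intermediate values are shown rounded; full precision is carried through to the final answer.)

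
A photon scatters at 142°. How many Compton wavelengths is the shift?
1.7880 λ_C

The Compton shift formula is:
Δλ = λ_C(1 - cos θ)

Dividing both sides by λ_C:
Δλ/λ_C = 1 - cos θ

For θ = 142°:
Δλ/λ_C = 1 - cos(142°)
Δλ/λ_C = 1 - -0.7880
Δλ/λ_C = 1.7880

This means the shift is 1.7880 × λ_C = 4.3383 pm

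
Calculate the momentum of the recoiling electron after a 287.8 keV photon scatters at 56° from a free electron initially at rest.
1.3283e-22 kg·m/s

The electron is initially at rest, so by conservation of momentum:
p⃗_e = p⃗₀ − p⃗'  (incident photon momentum minus scattered photon momentum)

Photon momentum magnitudes (p = h/λ = E/c):
λ₀ = hc/E₀ = 4.3080 pm → p₀ = h/λ₀ = 1.5381e-22 kg·m/s
Δλ = λ_C(1 − cos 56°) = 1.0695 pm
λ' = 5.3775 pm → p' = h/λ' = 1.2322e-22 kg·m/s

The scattered photon makes angle θ = 56° with the incident direction, so by the law of cosines:
|p⃗_e|² = p₀² + p'² − 2p₀p'cos θ
|p⃗_e|² = (1.5381e-22)² + (1.2322e-22)² − 2·1.5381e-22·1.2322e-22·cos(56°)
|p⃗_e| = 1.3283e-22 kg·m/s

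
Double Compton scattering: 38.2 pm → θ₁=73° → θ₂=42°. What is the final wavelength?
40.5401 pm

Apply Compton shift twice:

First scattering at θ₁ = 73°:
Δλ₁ = λ_C(1 - cos(73°))
Δλ₁ = 2.4263 × 0.7076
Δλ₁ = 1.7169 pm

After first scattering:
λ₁ = 38.2 + 1.7169 = 39.9169 pm

Second scattering at θ₂ = 42°:
Δλ₂ = λ_C(1 - cos(42°))
Δλ₂ = 2.4263 × 0.2569
Δλ₂ = 0.6232 pm

Final wavelength:
λ₂ = 39.9169 + 0.6232 = 40.5401 pm

Total shift: Δλ_total = 1.7169 + 0.6232 = 2.3401 pm

(Intermediate values are shown rounded; full precision is carried through to the final answer.)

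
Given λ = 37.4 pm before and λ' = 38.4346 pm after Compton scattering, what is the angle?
55.00°

First find the wavelength shift:
Δλ = λ' - λ = 38.4346 - 37.4 = 1.0346 pm

Using Δλ = λ_C(1 - cos θ), with λ_C = h/(m_e·c) ≈ 2.42631024 pm:
cos θ = 1 - Δλ/λ_C
cos θ = 1 - 1.0346/2.42631024
cos θ = 0.573591

θ = arccos(0.573591)
θ = 55.00°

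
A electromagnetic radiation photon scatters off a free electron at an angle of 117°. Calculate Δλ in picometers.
3.5278 pm

Using the Compton scattering formula:
Δλ = λ_C(1 - cos θ)

where λ_C = h/(m_e·c) ≈ 2.4263 pm is the Compton wavelength of an electron.

For θ = 117°:
cos(117°) = -0.4540
1 - cos(117°) = 1.4540

Δλ = 2.4263 × 1.4540
Δλ = 3.5278 pm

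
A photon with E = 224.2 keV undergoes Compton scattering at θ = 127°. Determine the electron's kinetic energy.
92.5340 keV

By energy conservation: K_e = E_initial - E_final

First find the scattered photon energy:
Initial wavelength: λ = hc/E = 5.5301 pm
Compton shift: Δλ = λ_C(1 - cos(127°)) = 3.8865 pm
Final wavelength: λ' = 5.5301 + 3.8865 = 9.4166 pm
Final photon energy: E' = hc/λ' = 131.6660 keV

Electron kinetic energy:
K_e = E - E' = 224.2000 - 131.6660 = 92.5340 keV

(Intermediate values are shown rounded; full precision is carried through to the final answer.)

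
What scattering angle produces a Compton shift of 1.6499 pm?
71.34°

From the Compton formula Δλ = λ_C(1 - cos θ), we can solve for θ:

cos θ = 1 - Δλ/λ_C

Given:
- Δλ = 1.6499 pm
- λ_C = h/(m_e·c) ≈ 2.42631024 pm

cos θ = 1 - 1.6499/2.42631024
cos θ = 1 - 0.680004
cos θ = 0.319996

θ = arccos(0.319996)
θ = 71.34°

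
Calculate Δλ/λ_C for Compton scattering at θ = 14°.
0.0297 λ_C

The Compton shift formula is:
Δλ = λ_C(1 - cos θ)

Dividing both sides by λ_C:
Δλ/λ_C = 1 - cos θ

For θ = 14°:
Δλ/λ_C = 1 - cos(14°)
Δλ/λ_C = 1 - 0.9703
Δλ/λ_C = 0.0297

This means the shift is 0.0297 × λ_C = 0.0721 pm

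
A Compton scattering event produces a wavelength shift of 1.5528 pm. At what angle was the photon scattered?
68.90°

From the Compton formula Δλ = λ_C(1 - cos θ), we can solve for θ:

cos θ = 1 - Δλ/λ_C

Given:
- Δλ = 1.5528 pm
- λ_C = h/(m_e·c) ≈ 2.42631024 pm

cos θ = 1 - 1.5528/2.42631024
cos θ = 1 - 0.639984
cos θ = 0.360016

θ = arccos(0.360016)
θ = 68.90°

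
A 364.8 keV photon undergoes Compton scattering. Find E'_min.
150.2600 keV (at θ = 180°)

The scattered photon has minimum energy when its wavelength is maximum, i.e., when the Compton shift Δλ = λ_C(1 − cos θ) is maximum. This occurs at θ = 180° (backscattering), giving Δλ_max = 2λ_C = 4.8526 pm.

Initial wavelength: λ₀ = hc/E₀ = 3.3987 pm
Maximum final wavelength: λ'_max = λ₀ + 2λ_C = 3.3987 + 4.8526 = 8.2513 pm
Minimum final energy: E'_min = hc/λ'_max = 150.2600 keV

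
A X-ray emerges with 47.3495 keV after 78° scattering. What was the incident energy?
51.1000 keV

Convert final energy to wavelength (hc ≈ 1239.842 keV·pm):
λ' = hc/E' = 1239.842 / 47.3495 = 26.1849 pm

Calculate the Compton shift:
Δλ = λ_C(1 - cos(78°))
Δλ = 2.4263 × (1 - cos(78°))
Δλ = 1.9219 pm

Initial wavelength:
λ = λ' - Δλ = 26.1849 - 1.9219 = 24.2630 pm

Initial energy:
E = hc/λ = 1239.842 / 24.2630 = 51.1000 keV

(Intermediate values are shown rounded; full precision is carried through to the final answer.)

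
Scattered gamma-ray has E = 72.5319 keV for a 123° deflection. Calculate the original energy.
92.9001 keV

Convert final energy to wavelength (hc ≈ 1239.842 keV·pm):
λ' = hc/E' = 1239.842 / 72.5319 = 17.0937 pm

Calculate the Compton shift:
Δλ = λ_C(1 - cos(123°))
Δλ = 2.4263 × (1 - cos(123°))
Δλ = 3.7478 pm

Initial wavelength:
λ = λ' - Δλ = 17.0937 - 3.7478 = 13.3460 pm

Initial energy:
E = hc/λ = 1239.842 / 13.3460 = 92.9001 keV

(Intermediate values are shown rounded; full precision is carried through to the final answer.)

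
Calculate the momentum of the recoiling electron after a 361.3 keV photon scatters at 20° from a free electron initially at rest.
6.6147e-23 kg·m/s

The electron is initially at rest, so by conservation of momentum:
p⃗_e = p⃗₀ − p⃗'  (incident photon momentum minus scattered photon momentum)

Photon momentum magnitudes (p = h/λ = E/c):
λ₀ = hc/E₀ = 3.4316 pm → p₀ = h/λ₀ = 1.9309e-22 kg·m/s
Δλ = λ_C(1 − cos 20°) = 0.1463 pm
λ' = 3.5779 pm → p' = h/λ' = 1.8519e-22 kg·m/s

The scattered photon makes angle θ = 20° with the incident direction, so by the law of cosines:
|p⃗_e|² = p₀² + p'² − 2p₀p'cos θ
|p⃗_e|² = (1.9309e-22)² + (1.8519e-22)² − 2·1.9309e-22·1.8519e-22·cos(20°)
|p⃗_e| = 6.6147e-23 kg·m/s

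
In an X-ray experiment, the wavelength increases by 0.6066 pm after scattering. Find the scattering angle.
41.41°

From the Compton formula Δλ = λ_C(1 - cos θ), we can solve for θ:

cos θ = 1 - Δλ/λ_C

Given:
- Δλ = 0.6066 pm
- λ_C = h/(m_e·c) ≈ 2.42631024 pm

cos θ = 1 - 0.6066/2.42631024
cos θ = 1 - 0.250009
cos θ = 0.749991

θ = arccos(0.749991)
θ = 41.41°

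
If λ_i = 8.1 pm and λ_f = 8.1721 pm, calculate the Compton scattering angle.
14.00°

First find the wavelength shift:
Δλ = λ' - λ = 8.1721 - 8.1 = 0.0721 pm

Using Δλ = λ_C(1 - cos θ), with λ_C = h/(m_e·c) ≈ 2.42631024 pm:
cos θ = 1 - Δλ/λ_C
cos θ = 1 - 0.0721/2.42631024
cos θ = 0.970284

θ = arccos(0.970284)
θ = 14.00°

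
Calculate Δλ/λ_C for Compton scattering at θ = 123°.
1.5446 λ_C

The Compton shift formula is:
Δλ = λ_C(1 - cos θ)

Dividing both sides by λ_C:
Δλ/λ_C = 1 - cos θ

For θ = 123°:
Δλ/λ_C = 1 - cos(123°)
Δλ/λ_C = 1 - -0.5446
Δλ/λ_C = 1.5446

This means the shift is 1.5446 × λ_C = 3.7478 pm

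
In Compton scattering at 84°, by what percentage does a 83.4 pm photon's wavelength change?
2.6051%

Calculate the Compton shift:
Δλ = λ_C(1 - cos(84°))
Δλ = 2.4263 × (1 - cos(84°))
Δλ = 2.4263 × 0.8955
Δλ = 2.1727 pm

Percentage change:
(Δλ/λ₀) × 100 = (2.1727/83.4) × 100
= 2.6051%

(Intermediate values are shown rounded; full precision is carried through to the final answer.)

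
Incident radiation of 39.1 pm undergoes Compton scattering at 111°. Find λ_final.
42.3958 pm

Using the Compton scattering formula:
λ' = λ + Δλ = λ + λ_C(1 - cos θ)

Given:
- Initial wavelength λ = 39.1 pm
- Scattering angle θ = 111°
- Compton wavelength λ_C ≈ 2.4263 pm

Calculate the shift:
Δλ = 2.4263 × (1 - cos(111°))
Δλ = 2.4263 × 1.3584
Δλ = 3.2958 pm

Final wavelength:
λ' = 39.1 + 3.2958 = 42.3958 pm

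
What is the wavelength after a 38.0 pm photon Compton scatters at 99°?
40.8059 pm

Using the Compton scattering formula:
λ' = λ + Δλ = λ + λ_C(1 - cos θ)

Given:
- Initial wavelength λ = 38.0 pm
- Scattering angle θ = 99°
- Compton wavelength λ_C ≈ 2.4263 pm

Calculate the shift:
Δλ = 2.4263 × (1 - cos(99°))
Δλ = 2.4263 × 1.1564
Δλ = 2.8059 pm

Final wavelength:
λ' = 38.0 + 2.8059 = 40.8059 pm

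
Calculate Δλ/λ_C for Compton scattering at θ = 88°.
0.9651 λ_C

The Compton shift formula is:
Δλ = λ_C(1 - cos θ)

Dividing both sides by λ_C:
Δλ/λ_C = 1 - cos θ

For θ = 88°:
Δλ/λ_C = 1 - cos(88°)
Δλ/λ_C = 1 - 0.0349
Δλ/λ_C = 0.9651

This means the shift is 0.9651 × λ_C = 2.3416 pm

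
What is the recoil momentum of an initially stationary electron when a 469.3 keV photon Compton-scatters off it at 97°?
2.9277e-22 kg·m/s

The electron is initially at rest, so by conservation of momentum:
p⃗_e = p⃗₀ − p⃗'  (incident photon momentum minus scattered photon momentum)

Photon momentum magnitudes (p = h/λ = E/c):
λ₀ = hc/E₀ = 2.6419 pm → p₀ = h/λ₀ = 2.5081e-22 kg·m/s
Δλ = λ_C(1 − cos 97°) = 2.7220 pm
λ' = 5.3639 pm → p' = h/λ' = 1.2353e-22 kg·m/s

The scattered photon makes angle θ = 97° with the incident direction, so by the law of cosines:
|p⃗_e|² = p₀² + p'² − 2p₀p'cos θ
|p⃗_e|² = (2.5081e-22)² + (1.2353e-22)² − 2·2.5081e-22·1.2353e-22·cos(97°)
|p⃗_e| = 2.9277e-22 kg·m/s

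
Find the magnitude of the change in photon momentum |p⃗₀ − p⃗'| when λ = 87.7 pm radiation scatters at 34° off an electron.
4.4077e-24 kg·m/s

Photon momentum magnitude is p = h/λ.

Initial momentum:
p₀ = h/λ = 6.6261e-34/8.7700e-11 = 7.5554e-24 kg·m/s

After scattering:
λ' = λ + Δλ = 87.7 + 0.4148 = 88.1148 pm
p' = h/λ' = 6.6261e-34/8.8115e-11 = 7.5198e-24 kg·m/s

Momentum is a vector; the scattered photon's direction makes angle θ = 34° with the incident direction. The magnitude of the vector change Δp⃗ = p⃗₀ − p⃗' is found from the law of cosines:
|Δp⃗|² = p₀² + p'² − 2p₀p'cos θ
|Δp⃗|² = (7.5554e-24)² + (7.5198e-24)² − 2·7.5554e-24·7.5198e-24·cos(34°)
|Δp⃗| = 4.4077e-24 kg·m/s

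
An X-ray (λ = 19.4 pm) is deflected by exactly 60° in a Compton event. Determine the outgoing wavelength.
20.6132 pm

Using the Compton formula: λ' = λ + λ_C(1 − cos θ)

For θ = 60°, cos θ = 1/2 (exact) = 0.5000, so:
1 − cos 60° = 1 − (1/2) = 0.5000

Δλ = λ_C × 0.5000 = 2.4263 × 0.5000 = 1.2132 pm

λ' = 19.4 + 1.2132 = 20.6132 pm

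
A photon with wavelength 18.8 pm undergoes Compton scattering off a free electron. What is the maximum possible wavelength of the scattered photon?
23.6526 pm (at θ = 180°)

The Compton shift is Δλ = λ_C(1 − cos θ).

Since cos θ ranges from −1 to 1, the factor (1 − cos θ) ranges from 0 to 2; the maximum shift occurs at θ = 180° (backscattering):
Δλ_max = 2λ_C = 2 × 2.4263 pm = 4.8526 pm

Maximum scattered wavelength:
λ'_max = λ₀ + Δλ_max = 18.8 + 4.8526 = 23.6526 pm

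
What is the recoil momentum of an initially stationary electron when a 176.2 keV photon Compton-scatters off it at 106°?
1.2861e-22 kg·m/s

The electron is initially at rest, so by conservation of momentum:
p⃗_e = p⃗₀ − p⃗'  (incident photon momentum minus scattered photon momentum)

Photon momentum magnitudes (p = h/λ = E/c):
λ₀ = hc/E₀ = 7.0366 pm → p₀ = h/λ₀ = 9.4166e-23 kg·m/s
Δλ = λ_C(1 − cos 106°) = 3.0951 pm
λ' = 10.1317 pm → p' = h/λ' = 6.5400e-23 kg·m/s

The scattered photon makes angle θ = 106° with the incident direction, so by the law of cosines:
|p⃗_e|² = p₀² + p'² − 2p₀p'cos θ
|p⃗_e|² = (9.4166e-23)² + (6.5400e-23)² − 2·9.4166e-23·6.5400e-23·cos(106°)
|p⃗_e| = 1.2861e-22 kg·m/s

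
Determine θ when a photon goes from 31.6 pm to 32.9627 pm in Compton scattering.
64.00°

First find the wavelength shift:
Δλ = λ' - λ = 32.9627 - 31.6 = 1.3627 pm

Using Δλ = λ_C(1 - cos θ), with λ_C = h/(m_e·c) ≈ 2.42631024 pm:
cos θ = 1 - Δλ/λ_C
cos θ = 1 - 1.3627/2.42631024
cos θ = 0.438365

θ = arccos(0.438365)
θ = 64.00°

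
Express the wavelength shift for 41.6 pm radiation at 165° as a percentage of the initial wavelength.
11.4662%

Calculate the Compton shift:
Δλ = λ_C(1 - cos(165°))
Δλ = 2.4263 × (1 - cos(165°))
Δλ = 2.4263 × 1.9659
Δλ = 4.7699 pm

Percentage change:
(Δλ/λ₀) × 100 = (4.7699/41.6) × 100
= 11.4662%

(Intermediate values are shown rounded; full precision is carried through to the final answer.)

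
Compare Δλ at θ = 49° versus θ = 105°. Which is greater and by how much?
105° produces the larger shift by a factor of 3.660

Calculate both shifts using Δλ = λ_C(1 - cos θ):

For θ₁ = 49°:
Δλ₁ = 2.4263 × (1 - cos(49°))
Δλ₁ = 2.4263 × 0.3439
Δλ₁ = 0.8345 pm

For θ₂ = 105°:
Δλ₂ = 2.4263 × (1 - cos(105°))
Δλ₂ = 2.4263 × 1.2588
Δλ₂ = 3.0543 pm

The 105° angle produces the larger shift.
Ratio: 3.0543/0.8345 = 3.660

(Intermediate values are shown rounded; full precision is carried through to the final answer.)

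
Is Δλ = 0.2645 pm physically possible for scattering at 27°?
Yes, consistent

Calculate the expected shift for θ = 27°:

Δλ_expected = λ_C(1 - cos(27°))
Δλ_expected = 2.4263 × (1 - cos(27°))
Δλ_expected = 2.4263 × 0.1090
Δλ_expected = 0.2645 pm

Given shift: 0.2645 pm
Expected shift: 0.2645 pm
Difference: 0.0000 pm

The values match. This is consistent with Compton scattering at the stated angle.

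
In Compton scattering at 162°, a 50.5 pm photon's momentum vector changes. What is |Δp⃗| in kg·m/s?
2.4809e-23 kg·m/s

Photon momentum magnitude is p = h/λ.

Initial momentum:
p₀ = h/λ = 6.6261e-34/5.0500e-11 = 1.3121e-23 kg·m/s

After scattering:
λ' = λ + Δλ = 50.5 + 4.7339 = 55.2339 pm
p' = h/λ' = 6.6261e-34/5.5234e-11 = 1.1996e-23 kg·m/s

Momentum is a vector; the scattered photon's direction makes angle θ = 162° with the incident direction. The magnitude of the vector change Δp⃗ = p⃗₀ − p⃗' is found from the law of cosines:
|Δp⃗|² = p₀² + p'² − 2p₀p'cos θ
|Δp⃗|² = (1.3121e-23)² + (1.1996e-23)² − 2·1.3121e-23·1.1996e-23·cos(162°)
|Δp⃗| = 2.4809e-23 kg·m/s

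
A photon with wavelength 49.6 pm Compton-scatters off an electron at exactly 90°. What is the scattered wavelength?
52.0263 pm

Using the Compton formula: λ' = λ + λ_C(1 − cos θ)

For θ = 90°, cos θ = 0 (exact) = 0.0000, so:
1 − cos 90° = 1 − (0) = 1.0000

Δλ = λ_C × 1.0000 = 2.4263 × 1.0000 = 2.4263 pm

λ' = 49.6 + 2.4263 = 52.0263 pm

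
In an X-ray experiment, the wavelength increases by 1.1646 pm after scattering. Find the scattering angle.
58.67°

From the Compton formula Δλ = λ_C(1 - cos θ), we can solve for θ:

cos θ = 1 - Δλ/λ_C

Given:
- Δλ = 1.1646 pm
- λ_C = h/(m_e·c) ≈ 2.42631024 pm

cos θ = 1 - 1.1646/2.42631024
cos θ = 1 - 0.479988
cos θ = 0.520012

θ = arccos(0.520012)
θ = 58.67°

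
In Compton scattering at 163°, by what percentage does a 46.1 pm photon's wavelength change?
10.2963%

Calculate the Compton shift:
Δλ = λ_C(1 - cos(163°))
Δλ = 2.4263 × (1 - cos(163°))
Δλ = 2.4263 × 1.9563
Δλ = 4.7466 pm

Percentage change:
(Δλ/λ₀) × 100 = (4.7466/46.1) × 100
= 10.2963%

(Intermediate values are shown rounded; full precision is carried through to the final answer.)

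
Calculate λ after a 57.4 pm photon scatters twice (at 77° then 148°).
63.7644 pm

Apply Compton shift twice:

First scattering at θ₁ = 77°:
Δλ₁ = λ_C(1 - cos(77°))
Δλ₁ = 2.4263 × 0.7750
Δλ₁ = 1.8805 pm

After first scattering:
λ₁ = 57.4 + 1.8805 = 59.2805 pm

Second scattering at θ₂ = 148°:
Δλ₂ = λ_C(1 - cos(148°))
Δλ₂ = 2.4263 × 1.8480
Δλ₂ = 4.4839 pm

Final wavelength:
λ₂ = 59.2805 + 4.4839 = 63.7644 pm

Total shift: Δλ_total = 1.8805 + 4.4839 = 6.3644 pm

(Intermediate values are shown rounded; full precision is carried through to the final answer.)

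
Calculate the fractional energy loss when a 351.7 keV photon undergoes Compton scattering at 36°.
0.1162 (or 11.62%)

Calculate initial and final photon energies:

Initial: E₀ = 351.7 keV → λ₀ = 3.5253 pm
Compton shift: Δλ = 0.4634 pm
Final wavelength: λ' = 3.9887 pm
Final energy: E' = 310.8412 keV

Fractional energy loss:
(E₀ - E')/E₀ = (351.7000 - 310.8412)/351.7000
= 40.8588/351.7000
= 0.1162
= 11.62%

(Intermediate values are shown rounded; full precision is carried through to the final answer.)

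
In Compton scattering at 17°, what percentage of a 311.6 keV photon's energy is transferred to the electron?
0.0260 (or 2.60%)

Calculate initial and final photon energies:

Initial: E₀ = 311.6 keV → λ₀ = 3.9790 pm
Compton shift: Δλ = 0.1060 pm
Final wavelength: λ' = 4.0850 pm
Final energy: E' = 303.5130 keV

Fractional energy loss:
(E₀ - E')/E₀ = (311.6000 - 303.5130)/311.6000
= 8.0870/311.6000
= 0.0260
= 2.60%

(Intermediate values are shown rounded; full precision is carried through to the final answer.)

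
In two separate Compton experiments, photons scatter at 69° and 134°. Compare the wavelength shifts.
134° produces the larger shift by a factor of 2.641

Calculate both shifts using Δλ = λ_C(1 - cos θ):

For θ₁ = 69°:
Δλ₁ = 2.4263 × (1 - cos(69°))
Δλ₁ = 2.4263 × 0.6416
Δλ₁ = 1.5568 pm

For θ₂ = 134°:
Δλ₂ = 2.4263 × (1 - cos(134°))
Δλ₂ = 2.4263 × 1.6947
Δλ₂ = 4.1118 pm

The 134° angle produces the larger shift.
Ratio: 4.1118/1.5568 = 2.641

(Intermediate values are shown rounded; full precision is carried through to the final answer.)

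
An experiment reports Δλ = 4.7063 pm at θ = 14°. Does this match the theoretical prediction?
No, inconsistent

Calculate the expected shift for θ = 14°:

Δλ_expected = λ_C(1 - cos(14°))
Δλ_expected = 2.4263 × (1 - cos(14°))
Δλ_expected = 2.4263 × 0.0297
Δλ_expected = 0.0721 pm

Given shift: 4.7063 pm
Expected shift: 0.0721 pm
Difference: 4.6342 pm

The values do not match. The given shift corresponds to θ ≈ 160.0°, not 14°.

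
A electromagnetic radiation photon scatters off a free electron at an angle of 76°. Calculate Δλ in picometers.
1.8393 pm

Using the Compton scattering formula:
Δλ = λ_C(1 - cos θ)

where λ_C = h/(m_e·c) ≈ 2.4263 pm is the Compton wavelength of an electron.

For θ = 76°:
cos(76°) = 0.2419
1 - cos(76°) = 0.7581

Δλ = 2.4263 × 0.7581
Δλ = 1.8393 pm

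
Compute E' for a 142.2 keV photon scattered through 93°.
109.9902 keV

First convert energy to wavelength:
λ = hc/E, with hc ≈ 1239.842 keV·pm (i.e. 1239.842 eV·nm)

For E = 142.2 keV = 142200 eV:
λ = 1239.842 keV·pm / 142.2 keV
λ = 8.7190 pm

Calculate the Compton shift:
Δλ = λ_C(1 - cos(93°)) = 2.4263 × 1.0523
Δλ = 2.5533 pm

Final wavelength:
λ' = 8.7190 + 2.5533 = 11.2723 pm

Final energy:
E' = hc/λ' = 1239.842 / 11.2723 = 109.9902 keV

(Intermediate values are shown rounded; full precision is carried through to the final answer.)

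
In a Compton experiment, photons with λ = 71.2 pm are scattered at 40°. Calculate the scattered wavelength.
71.7676 pm

Using the Compton scattering formula:
λ' = λ + Δλ = λ + λ_C(1 - cos θ)

Given:
- Initial wavelength λ = 71.2 pm
- Scattering angle θ = 40°
- Compton wavelength λ_C ≈ 2.4263 pm

Calculate the shift:
Δλ = 2.4263 × (1 - cos(40°))
Δλ = 2.4263 × 0.2340
Δλ = 0.5676 pm

Final wavelength:
λ' = 71.2 + 0.5676 = 71.7676 pm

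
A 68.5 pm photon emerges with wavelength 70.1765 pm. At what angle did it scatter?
72.00°

First find the wavelength shift:
Δλ = λ' - λ = 70.1765 - 68.5 = 1.6765 pm

Using Δλ = λ_C(1 - cos θ), with λ_C = h/(m_e·c) ≈ 2.42631024 pm:
cos θ = 1 - Δλ/λ_C
cos θ = 1 - 1.6765/2.42631024
cos θ = 0.309033

θ = arccos(0.309033)
θ = 72.00°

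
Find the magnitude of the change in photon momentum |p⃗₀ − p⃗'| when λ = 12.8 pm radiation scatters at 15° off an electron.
1.3474e-23 kg·m/s

Photon momentum magnitude is p = h/λ.

Initial momentum:
p₀ = h/λ = 6.6261e-34/1.2800e-11 = 5.1766e-23 kg·m/s

After scattering:
λ' = λ + Δλ = 12.8 + 0.0827 = 12.8827 pm
p' = h/λ' = 6.6261e-34/1.2883e-11 = 5.1434e-23 kg·m/s

Momentum is a vector; the scattered photon's direction makes angle θ = 15° with the incident direction. The magnitude of the vector change Δp⃗ = p⃗₀ − p⃗' is found from the law of cosines:
|Δp⃗|² = p₀² + p'² − 2p₀p'cos θ
|Δp⃗|² = (5.1766e-23)² + (5.1434e-23)² − 2·5.1766e-23·5.1434e-23·cos(15°)
|Δp⃗| = 1.3474e-23 kg·m/s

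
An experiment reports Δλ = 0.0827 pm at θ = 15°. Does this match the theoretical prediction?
Yes, consistent

Calculate the expected shift for θ = 15°:

Δλ_expected = λ_C(1 - cos(15°))
Δλ_expected = 2.4263 × (1 - cos(15°))
Δλ_expected = 2.4263 × 0.0341
Δλ_expected = 0.0827 pm

Given shift: 0.0827 pm
Expected shift: 0.0827 pm
Difference: 0.0000 pm

The values match. This is consistent with Compton scattering at the stated angle.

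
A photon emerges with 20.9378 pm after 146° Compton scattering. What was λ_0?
16.5000 pm

From λ' = λ + Δλ, we have λ = λ' - Δλ

First calculate the Compton shift:
Δλ = λ_C(1 - cos θ)
Δλ = 2.4263 × (1 - cos(146°))
Δλ = 2.4263 × 1.8290
Δλ = 4.4378 pm

Initial wavelength:
λ = λ' - Δλ
λ = 20.9378 - 4.4378
λ = 16.5000 pm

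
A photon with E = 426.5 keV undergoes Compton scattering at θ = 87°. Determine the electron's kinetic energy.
188.3593 keV

By energy conservation: K_e = E_initial - E_final

First find the scattered photon energy:
Initial wavelength: λ = hc/E = 2.9070 pm
Compton shift: Δλ = λ_C(1 - cos(87°)) = 2.2993 pm
Final wavelength: λ' = 2.9070 + 2.2993 = 5.2063 pm
Final photon energy: E' = hc/λ' = 238.1407 keV

Electron kinetic energy:
K_e = E - E' = 426.5000 - 238.1407 = 188.3593 keV

(Intermediate values are shown rounded; full precision is carried through to the final answer.)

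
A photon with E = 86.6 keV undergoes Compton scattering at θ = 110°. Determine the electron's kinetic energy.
16.0464 keV

By energy conservation: K_e = E_initial - E_final

First find the scattered photon energy:
Initial wavelength: λ = hc/E = 14.3169 pm
Compton shift: Δλ = λ_C(1 - cos(110°)) = 3.2562 pm
Final wavelength: λ' = 14.3169 + 3.2562 = 17.5730 pm
Final photon energy: E' = hc/λ' = 70.5536 keV

Electron kinetic energy:
K_e = E - E' = 86.6000 - 70.5536 = 16.0464 keV

(Intermediate values are shown rounded; full precision is carried through to the final answer.)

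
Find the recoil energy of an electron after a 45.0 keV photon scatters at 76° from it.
2.8161 keV

By energy conservation: K_e = E_initial - E_final

First find the scattered photon energy:
Initial wavelength: λ = hc/E = 27.5520 pm
Compton shift: Δλ = λ_C(1 - cos(76°)) = 1.8393 pm
Final wavelength: λ' = 27.5520 + 1.8393 = 29.3914 pm
Final photon energy: E' = hc/λ' = 42.1839 keV

Electron kinetic energy:
K_e = E - E' = 45.0000 - 42.1839 = 2.8161 keV

(Intermediate values are shown rounded; full precision is carried through to the final answer.)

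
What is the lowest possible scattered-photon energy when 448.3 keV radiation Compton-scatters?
162.7458 keV (at θ = 180°)

The scattered photon has minimum energy when its wavelength is maximum, i.e., when the Compton shift Δλ = λ_C(1 − cos θ) is maximum. This occurs at θ = 180° (backscattering), giving Δλ_max = 2λ_C = 4.8526 pm.

Initial wavelength: λ₀ = hc/E₀ = 2.7657 pm
Maximum final wavelength: λ'_max = λ₀ + 2λ_C = 2.7657 + 4.8526 = 7.6183 pm
Minimum final energy: E'_min = hc/λ'_max = 162.7458 keV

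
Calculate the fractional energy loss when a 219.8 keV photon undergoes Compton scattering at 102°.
0.3419 (or 34.19%)

Calculate initial and final photon energies:

Initial: E₀ = 219.8 keV → λ₀ = 5.6408 pm
Compton shift: Δλ = 2.9308 pm
Final wavelength: λ' = 8.5715 pm
Final energy: E' = 144.6463 keV

Fractional energy loss:
(E₀ - E')/E₀ = (219.8000 - 144.6463)/219.8000
= 75.1537/219.8000
= 0.3419
= 34.19%

(Intermediate values are shown rounded; full precision is carried through to the final answer.)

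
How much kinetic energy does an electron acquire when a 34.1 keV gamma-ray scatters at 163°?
3.9376 keV

By energy conservation: K_e = E_initial - E_final

First find the scattered photon energy:
Initial wavelength: λ = hc/E = 36.3590 pm
Compton shift: Δλ = λ_C(1 - cos(163°)) = 4.7466 pm
Final wavelength: λ' = 36.3590 + 4.7466 = 41.1056 pm
Final photon energy: E' = hc/λ' = 30.1624 keV

Electron kinetic energy:
K_e = E - E' = 34.1000 - 30.1624 = 3.9376 keV

(Intermediate values are shown rounded; full precision is carried through to the final answer.)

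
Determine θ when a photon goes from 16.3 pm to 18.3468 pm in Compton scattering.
81.00°

First find the wavelength shift:
Δλ = λ' - λ = 18.3468 - 16.3 = 2.0468 pm

Using Δλ = λ_C(1 - cos θ), with λ_C = h/(m_e·c) ≈ 2.42631024 pm:
cos θ = 1 - Δλ/λ_C
cos θ = 1 - 2.0468/2.42631024
cos θ = 0.156415

θ = arccos(0.156415)
θ = 81.00°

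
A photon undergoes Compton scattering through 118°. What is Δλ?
3.5654 pm

Using the Compton scattering formula:
Δλ = λ_C(1 - cos θ)

where λ_C = h/(m_e·c) ≈ 2.4263 pm is the Compton wavelength of an electron.

For θ = 118°:
cos(118°) = -0.4695
1 - cos(118°) = 1.4695

Δλ = 2.4263 × 1.4695
Δλ = 3.5654 pm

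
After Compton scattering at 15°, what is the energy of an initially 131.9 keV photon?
130.7500 keV

First convert energy to wavelength:
λ = hc/E, with hc ≈ 1239.842 keV·pm (i.e. 1239.842 eV·nm)

For E = 131.9 keV = 131900 eV:
λ = 1239.842 keV·pm / 131.9 keV
λ = 9.3999 pm

Calculate the Compton shift:
Δλ = λ_C(1 - cos(15°)) = 2.4263 × 0.0341
Δλ = 0.0827 pm

Final wavelength:
λ' = 9.3999 + 0.0827 = 9.4825 pm

Final energy:
E' = hc/λ' = 1239.842 / 9.4825 = 130.7500 keV

(Intermediate values are shown rounded; full precision is carried through to the final answer.)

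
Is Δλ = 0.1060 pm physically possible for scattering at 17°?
Yes, consistent

Calculate the expected shift for θ = 17°:

Δλ_expected = λ_C(1 - cos(17°))
Δλ_expected = 2.4263 × (1 - cos(17°))
Δλ_expected = 2.4263 × 0.0437
Δλ_expected = 0.1060 pm

Given shift: 0.1060 pm
Expected shift: 0.1060 pm
Difference: 0.0000 pm

The values match. This is consistent with Compton scattering at the stated angle.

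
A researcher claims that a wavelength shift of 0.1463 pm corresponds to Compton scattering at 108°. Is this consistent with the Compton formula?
No, inconsistent

Calculate the expected shift for θ = 108°:

Δλ_expected = λ_C(1 - cos(108°))
Δλ_expected = 2.4263 × (1 - cos(108°))
Δλ_expected = 2.4263 × 1.3090
Δλ_expected = 3.1761 pm

Given shift: 0.1463 pm
Expected shift: 3.1761 pm
Difference: 3.0298 pm

The values do not match. The given shift corresponds to θ ≈ 20.0°, not 108°.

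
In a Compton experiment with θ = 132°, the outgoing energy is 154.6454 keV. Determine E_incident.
312.5001 keV

Convert final energy to wavelength (hc ≈ 1239.842 keV·pm):
λ' = hc/E' = 1239.842 / 154.6454 = 8.0173 pm

Calculate the Compton shift:
Δλ = λ_C(1 - cos(132°))
Δλ = 2.4263 × (1 - cos(132°))
Δλ = 4.0498 pm

Initial wavelength:
λ = λ' - Δλ = 8.0173 - 4.0498 = 3.9675 pm

Initial energy:
E = hc/λ = 1239.842 / 3.9675 = 312.5001 keV

(Intermediate values are shown rounded; full precision is carried through to the final answer.)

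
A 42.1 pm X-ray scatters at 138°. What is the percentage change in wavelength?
10.0461%

Calculate the Compton shift:
Δλ = λ_C(1 - cos(138°))
Δλ = 2.4263 × (1 - cos(138°))
Δλ = 2.4263 × 1.7431
Δλ = 4.2294 pm

Percentage change:
(Δλ/λ₀) × 100 = (4.2294/42.1) × 100
= 10.0461%

(Intermediate values are shown rounded; full precision is carried through to the final answer.)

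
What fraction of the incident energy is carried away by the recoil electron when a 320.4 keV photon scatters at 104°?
0.4378 (or 43.78%)

Calculate initial and final photon energies:

Initial: E₀ = 320.4 keV → λ₀ = 3.8697 pm
Compton shift: Δλ = 3.0133 pm
Final wavelength: λ' = 6.8830 pm
Final energy: E' = 180.1322 keV

Fractional energy loss:
(E₀ - E')/E₀ = (320.4000 - 180.1322)/320.4000
= 140.2678/320.4000
= 0.4378
= 43.78%

(Intermediate values are shown rounded; full precision is carried through to the final answer.)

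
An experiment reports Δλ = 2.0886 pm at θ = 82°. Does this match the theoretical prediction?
Yes, consistent

Calculate the expected shift for θ = 82°:

Δλ_expected = λ_C(1 - cos(82°))
Δλ_expected = 2.4263 × (1 - cos(82°))
Δλ_expected = 2.4263 × 0.8608
Δλ_expected = 2.0886 pm

Given shift: 2.0886 pm
Expected shift: 2.0886 pm
Difference: 0.0000 pm

The values match. This is consistent with Compton scattering at the stated angle.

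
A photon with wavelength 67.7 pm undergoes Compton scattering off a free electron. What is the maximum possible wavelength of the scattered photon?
72.5526 pm (at θ = 180°)

The Compton shift is Δλ = λ_C(1 − cos θ).

Since cos θ ranges from −1 to 1, the factor (1 − cos θ) ranges from 0 to 2; the maximum shift occurs at θ = 180° (backscattering):
Δλ_max = 2λ_C = 2 × 2.4263 pm = 4.8526 pm

Maximum scattered wavelength:
λ'_max = λ₀ + Δλ_max = 67.7 + 4.8526 = 72.5526 pm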